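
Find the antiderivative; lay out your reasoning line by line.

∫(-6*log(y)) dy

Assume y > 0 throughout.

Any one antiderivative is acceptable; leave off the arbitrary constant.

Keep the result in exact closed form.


Step 1. Integrate ∫(-6*log(y)) dy by parts with u = log(y), dv = (-6) dy, so v = -6*y [assuming y > 0]: now -6*y*log(y) + ∫(6) dy.
Step 2. Evaluate the standard form: now -6*y*log(y) + 6*y.
Answer: -6*y*log(y) + 6*y.


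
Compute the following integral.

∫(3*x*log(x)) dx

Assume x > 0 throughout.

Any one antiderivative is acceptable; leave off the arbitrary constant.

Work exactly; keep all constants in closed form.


Answer: 3*x**2*log(x)/2 - 3*x**2/4.


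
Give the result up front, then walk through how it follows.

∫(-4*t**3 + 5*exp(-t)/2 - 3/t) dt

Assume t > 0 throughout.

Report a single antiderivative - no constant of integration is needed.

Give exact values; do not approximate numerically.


The answer is -t**4 - 3*log(t) - 5*exp(-t)/2.
Step 1. Rewrite: now ∫(-3/t) dt + ∫(-4*t**3) dt + ∫(5*exp(-t)/2) dt.
Step 2. Evaluate the standard form: now -t**4 + ∫(-3/t) dt + ∫(5*exp(-t)/2) dt.
Step 3. Evaluate the standard form [assuming t > 0]: now -t**4 - 3*log(t) + ∫(5*exp(-t)/2) dt.
Step 4. Evaluate the standard form: now -t**4 - 3*log(t) - 5*exp(-t)/2.
Answer: -t**4 - 3*log(t) - 5*exp(-t)/2.


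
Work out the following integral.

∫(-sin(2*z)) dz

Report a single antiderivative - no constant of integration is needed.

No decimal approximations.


Answer: cos(2*z)/2.


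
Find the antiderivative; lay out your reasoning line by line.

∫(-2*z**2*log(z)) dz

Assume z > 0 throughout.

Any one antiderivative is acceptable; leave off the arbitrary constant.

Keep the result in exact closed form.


Step 1. Integrate ∫(-2*z**2*log(z)) dz by parts with u = log(z), dv = (-2*z**2) dz, so v = -2*z**3/3 [assuming z > 0]: now -2*z**3*log(z)/3 + ∫(2*z**2/3) dz.
Step 2. Evaluate the standard form: now -2*z**3*log(z)/3 + 2*z**3/9.
Answer: -2*z**3*log(z)/3 + 2*z**3/9.


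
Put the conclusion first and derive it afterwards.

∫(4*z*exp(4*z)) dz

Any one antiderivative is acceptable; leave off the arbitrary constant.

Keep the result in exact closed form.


The answer is z*exp(4*z) - exp(4*z)/4.
Step 1. Integrate ∫(4*z*exp(4*z)) dz by parts with u = z, dv = (4*exp(4*z)) dz, so v = exp(4*z): now z*exp(4*z) + ∫(-exp(4*z)) dz.
Step 2. Evaluate the standard form: now z*exp(4*z) - exp(4*z)/4.
Answer: z*exp(4*z) - exp(4*z)/4.


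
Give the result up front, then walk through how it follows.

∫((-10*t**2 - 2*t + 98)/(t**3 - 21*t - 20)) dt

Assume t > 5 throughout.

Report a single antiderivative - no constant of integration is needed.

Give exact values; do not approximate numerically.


The answer is -3*log(t - 5) - 5*log(t + 1) - 2*log(t + 4).
Step 1. Decompose ∫((-10*t**2 - 2*t + 98)/(t**3 - 21*t - 20)) dt by partial fractions, (-10*t**2 - 2*t + 98)/(t**3 - 21*t - 20) = -2/(t + 4) - 5/(t + 1) - 3/(t - 5): now ∫(-3/(t - 5)) dt + ∫(-5/(t + 1)) dt + ∫(-2/(t + 4)) dt.
Step 2. Evaluate the standard form [assuming t > -1]: now -5*log(t + 1) + ∫(-3/(t - 5)) dt + ∫(-2/(t + 4)) dt.
Step 3. Evaluate the standard form [assuming t > -4]: now -5*log(t + 1) - 2*log(t + 4) + ∫(-3/(t - 5)) dt.
Step 4. Evaluate the standard form [assuming t > 5]: now -3*log(t - 5) - 5*log(t + 1) - 2*log(t + 4).
Answer: -3*log(t - 5) - 5*log(t + 1) - 2*log(t + 4).


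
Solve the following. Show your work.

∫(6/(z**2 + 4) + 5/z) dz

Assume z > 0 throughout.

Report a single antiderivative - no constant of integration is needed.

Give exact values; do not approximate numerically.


Step 1. Rewrite: now ∫(5/z) dz + ∫(6/(z**2 + 4)) dz.
Step 2. Evaluate the standard form: now 3*atan(z/2) + ∫(5/z) dz.
Step 3. Evaluate the standard form [assuming z > 0]: now 5*log(z) + 3*atan(z/2).
Answer: 5*log(z) + 3*atan(z/2).


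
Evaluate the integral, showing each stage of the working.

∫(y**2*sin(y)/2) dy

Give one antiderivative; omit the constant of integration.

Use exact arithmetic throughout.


Step 1. Integrate ∫(y**2*sin(y)/2) dy by parts with u = y**2, dv = (sin(y)/2) dy, so v = -cos(y)/2: now -y**2*cos(y)/2 + ∫(y*cos(y)) dy.
Step 2. Integrate ∫(y*cos(y)) dy by parts with u = y, dv = (cos(y)) dy, so v = sin(y): now -y**2*cos(y)/2 + y*sin(y) + ∫(-sin(y)) dy.
Step 3. Evaluate the standard form: now -y**2*cos(y)/2 + y*sin(y) + cos(y).
Answer: -y**2*cos(y)/2 + y*sin(y) + cos(y).


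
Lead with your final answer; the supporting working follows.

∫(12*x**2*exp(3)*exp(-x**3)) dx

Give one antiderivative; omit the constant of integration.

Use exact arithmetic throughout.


The answer is -4*exp(3 - x**3).
Step 1. Substitute u = x**3 - 3, turning ∫(12*x**2*exp(3)*exp(-x**3)) dx into ∫(4*exp(-u)) du: now ∫(4*exp(-u)) du.
Step 2. Evaluate the standard form: now -4*exp(-u).
Step 3. Substitute back u = x**3 - 3: now -4*exp(3 - x**3).
Answer: -4*exp(3 - x**3).


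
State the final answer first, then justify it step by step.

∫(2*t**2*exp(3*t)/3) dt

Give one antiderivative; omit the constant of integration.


The answer is 2*t**2*exp(3*t)/9 - 4*t*exp(3*t)/27 + 4*exp(3*t)/81.
Step 1. Integrate ∫(2*t**2*exp(3*t)/3) dt by parts with u = t**2, dv = (2*exp(3*t)/3) dt, so v = 2*exp(3*t)/9: now 2*t**2*exp(3*t)/9 + ∫(-4*t*exp(3*t)/9) dt.
Step 2. Integrate ∫(-4*t*exp(3*t)/9) dt by parts with u = t, dv = (-4*exp(3*t)/9) dt, so v = -4*exp(3*t)/27: now 2*t**2*exp(3*t)/9 - 4*t*exp(3*t)/27 + ∫(4*exp(3*t)/27) dt.
Step 3. Evaluate the standard form: now 2*t**2*exp(3*t)/9 - 4*t*exp(3*t)/27 + 4*exp(3*t)/81.
Answer: 2*t**2*exp(3*t)/9 - 4*t*exp(3*t)/27 + 4*exp(3*t)/81.


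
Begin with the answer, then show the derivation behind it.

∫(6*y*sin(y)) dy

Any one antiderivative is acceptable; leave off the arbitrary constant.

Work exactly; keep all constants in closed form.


The answer is -6*y*cos(y) + 6*sin(y).
Step 1. Integrate ∫(6*y*sin(y)) dy by parts with u = y, dv = (6*sin(y)) dy, so v = -6*cos(y): now -6*y*cos(y) + ∫(6*cos(y)) dy.
Step 2. Evaluate the standard form: now -6*y*cos(y) + 6*sin(y).
Answer: -6*y*cos(y) + 6*sin(y).


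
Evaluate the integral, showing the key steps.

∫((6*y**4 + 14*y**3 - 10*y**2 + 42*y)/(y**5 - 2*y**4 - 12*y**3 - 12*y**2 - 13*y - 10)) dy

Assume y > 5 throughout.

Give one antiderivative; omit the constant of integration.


Step 1. Decompose ∫((6*y**4 + 14*y**3 - 10*y**2 + 42*y)/(y**5 - 2*y**4 - 12*y**3 - 12*y**2 - 13*y - 10)) dy by partial fractions, (6*y**4 + 14*y**3 - 10*y**2 + 42*y)/(y**5 - 2*y**4 - 12*y**3 - 12*y**2 - 13*y - 10) = -2/(y**2 + 1) - 4/(y + 2) + 5/(y + 1) + 5/(y - 5): now ∫(5/(y - 5)) dy + ∫(5/(y + 1)) dy + ∫(-4/(y + 2)) dy + ∫(-2/(y**2 + 1)) dy.
Step 2. Evaluate the standard form [assuming y > -2]: now -4*log(y + 2) + ∫(5/(y - 5)) dy + ∫(5/(y + 1)) dy + ∫(-2/(y**2 + 1)) dy.
Step 3. Evaluate the standard form [assuming y > -1]: now 5*log(y + 1) - 4*log(y + 2) + ∫(5/(y - 5)) dy + ∫(-2/(y**2 + 1)) dy.
Step 4. Evaluate the standard form [assuming y > 5]: now 5*log(y - 5) + 5*log(y + 1) - 4*log(y + 2) + ∫(-2/(y**2 + 1)) dy.
Step 5. Evaluate the standard form: now 5*log(y - 5) + 5*log(y + 1) - 4*log(y + 2) - 2*atan(y).
Answer: 5*log(y - 5) + 5*log(y + 1) - 4*log(y + 2) - 2*atan(y).


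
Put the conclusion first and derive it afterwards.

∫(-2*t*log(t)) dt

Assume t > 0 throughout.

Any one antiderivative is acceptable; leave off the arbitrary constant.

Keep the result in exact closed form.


The answer is -t**2*log(t) + t**2/2.
Step 1. Integrate ∫(-2*t*log(t)) dt by parts with u = log(t), dv = (-2*t) dt, so v = -t**2 [assuming t > 0]: now -t**2*log(t) + ∫(t) dt.
Step 2. Evaluate the standard form: now -t**2*log(t) + t**2/2.
Answer: -t**2*log(t) + t**2/2.


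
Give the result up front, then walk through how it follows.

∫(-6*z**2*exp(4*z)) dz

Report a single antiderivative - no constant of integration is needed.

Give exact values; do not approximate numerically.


The answer is -3*z**2*exp(4*z)/2 + 3*z*exp(4*z)/4 - 3*exp(4*z)/16.
Step 1. Integrate ∫(-6*z**2*exp(4*z)) dz by parts with u = z**2, dv = (-6*exp(4*z)) dz, so v = -3*exp(4*z)/2: now -3*z**2*exp(4*z)/2 + ∫(3*z*exp(4*z)) dz.
Step 2. Integrate ∫(3*z*exp(4*z)) dz by parts with u = z, dv = (3*exp(4*z)) dz, so v = 3*exp(4*z)/4: now -3*z**2*exp(4*z)/2 + 3*z*exp(4*z)/4 + ∫(-3*exp(4*z)/4) dz.
Step 3. Evaluate the standard form: now -3*z**2*exp(4*z)/2 + 3*z*exp(4*z)/4 - 3*exp(4*z)/16.
Answer: -3*z**2*exp(4*z)/2 + 3*z*exp(4*z)/4 - 3*exp(4*z)/16.


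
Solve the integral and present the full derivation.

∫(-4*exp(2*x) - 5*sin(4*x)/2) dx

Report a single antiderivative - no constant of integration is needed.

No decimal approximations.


Step 1. Rewrite: now ∫(-4*exp(2*x)) dx + ∫(-5*sin(4*x)/2) dx.
Step 2. Evaluate the standard form: now -2*exp(2*x) + ∫(-5*sin(4*x)/2) dx.
Step 3. Evaluate the standard form: now -2*exp(2*x) + 5*cos(4*x)/8.
Answer: -2*exp(2*x) + 5*cos(4*x)/8.


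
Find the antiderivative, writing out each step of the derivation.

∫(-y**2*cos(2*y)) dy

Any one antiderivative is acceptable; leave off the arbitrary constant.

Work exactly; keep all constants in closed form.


Step 1. Integrate ∫(-y**2*cos(2*y)) dy by parts with u = y**2, dv = (-cos(2*y)) dy, so v = -sin(2*y)/2: now -y**2*sin(2*y)/2 + ∫(y*sin(2*y)) dy.
Step 2. Integrate ∫(y*sin(2*y)) dy by parts with u = y, dv = (sin(2*y)) dy, so v = -cos(2*y)/2: now -y**2*sin(2*y)/2 - y*cos(2*y)/2 + ∫(cos(2*y)/2) dy.
Step 3. Evaluate the standard form: now -y**2*sin(2*y)/2 - y*cos(2*y)/2 + sin(2*y)/4.
Answer: -y**2*sin(2*y)/2 - y*cos(2*y)/2 + sin(2*y)/4.


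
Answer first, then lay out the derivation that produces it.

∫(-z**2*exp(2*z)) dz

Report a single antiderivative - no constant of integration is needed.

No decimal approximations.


The answer is -z**2*exp(2*z)/2 + z*exp(2*z)/2 - exp(2*z)/4.
Step 1. Integrate ∫(-z**2*exp(2*z)) dz by parts with u = z**2, dv = (-exp(2*z)) dz, so v = -exp(2*z)/2: now -z**2*exp(2*z)/2 + ∫(z*exp(2*z)) dz.
Step 2. Integrate ∫(z*exp(2*z)) dz by parts with u = z, dv = (exp(2*z)) dz, so v = exp(2*z)/2: now -z**2*exp(2*z)/2 + z*exp(2*z)/2 + ∫(-exp(2*z)/2) dz.
Step 3. Evaluate the standard form: now -z**2*exp(2*z)/2 + z*exp(2*z)/2 - exp(2*z)/4.
Answer: -z**2*exp(2*z)/2 + z*exp(2*z)/2 - exp(2*z)/4.


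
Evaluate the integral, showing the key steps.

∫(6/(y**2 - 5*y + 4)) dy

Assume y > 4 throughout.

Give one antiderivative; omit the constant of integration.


Step 1. Decompose ∫(6/(y**2 - 5*y + 4)) dy by partial fractions, 6/(y**2 - 5*y + 4) = -2/(y - 1) + 2/(y - 4): now ∫(2/(y - 4)) dy + ∫(-2/(y - 1)) dy.
Step 2. Evaluate the standard form [assuming y > 4]: now 2*log(y - 4) + ∫(-2/(y - 1)) dy.
Step 3. Evaluate the standard form [assuming y > 1]: now 2*log(y - 4) - 2*log(y - 1).
Answer: 2*log(y - 4) - 2*log(y - 1).


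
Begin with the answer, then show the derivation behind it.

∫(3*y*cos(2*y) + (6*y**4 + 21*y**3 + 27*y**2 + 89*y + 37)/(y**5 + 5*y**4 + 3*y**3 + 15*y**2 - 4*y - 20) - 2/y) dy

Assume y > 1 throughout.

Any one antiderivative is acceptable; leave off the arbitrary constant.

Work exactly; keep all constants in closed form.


The answer is 3*y*sin(2*y)/2 - 2*log(y) + 3*log(y - 1) + log(y + 1) + 2*log(y + 5) + 3*cos(2*y)/4 - atan(y/2)/2.
Step 1. Rewrite: now ∫(-2/y) dy + ∫(3*y*cos(2*y)) dy + ∫((6*y**4 + 21*y**3 + 27*y**2 + 89*y + 37)/(y**5 + 5*y**4 + 3*y**3 + 15*y**2 - 4*y - 20)) dy.
Step 2. Integrate ∫(3*y*cos(2*y)) dy by parts with u = y, dv = (3*cos(2*y)) dy, so v = 3*sin(2*y)/2: now 3*y*sin(2*y)/2 + ∫(-2/y) dy + ∫((6*y**4 + 21*y**3 + 27*y**2 + 89*y + 37)/(y**5 + 5*y**4 + 3*y**3 + 15*y**2 - 4*y - 20)) dy + ∫(-3*sin(2*y)/2) dy.
Step 3. Evaluate the standard form: now 3*y*sin(2*y)/2 + 3*cos(2*y)/4 + ∫(-2/y) dy + ∫((6*y**4 + 21*y**3 + 27*y**2 + 89*y + 37)/(y**5 + 5*y**4 + 3*y**3 + 15*y**2 - 4*y - 20)) dy.
Step 4. Evaluate the standard form [assuming y > 0]: now 3*y*sin(2*y)/2 - 2*log(y) + 3*cos(2*y)/4 + ∫((6*y**4 + 21*y**3 + 27*y**2 + 89*y + 37)/(y**5 + 5*y**4 + 3*y**3 + 15*y**2 - 4*y - 20)) dy.
Step 5. Decompose ∫((6*y**4 + 21*y**3 + 27*y**2 + 89*y + 37)/(y**5 + 5*y**4 + 3*y**3 + 15*y**2 - 4*y - 20)) dy by partial fractions, (6*y**4 + 21*y**3 + 27*y**2 + 89*y + 37)/(y**5 + 5*y**4 + 3*y**3 + 15*y**2 - 4*y - 20) = -1/(y**2 + 4) + 2/(y + 5) + 1/(y + 1) + 3/(y - 1): now 3*y*sin(2*y)/2 - 2*log(y) + 3*cos(2*y)/4 + ∫(3/(y - 1)) dy + ∫(1/(y + 1)) dy + ∫(2/(y + 5)) dy + ∫(-1/(y**2 + 4)) dy.
Step 6. Evaluate the standard form [assuming y > -5]: now 3*y*sin(2*y)/2 - 2*log(y) + 2*log(y + 5) + 3*cos(2*y)/4 + ∫(3/(y - 1)) dy + ∫(1/(y + 1)) dy + ∫(-1/(y**2 + 4)) dy.
Step 7. Evaluate the standard form [assuming y > -1]: now 3*y*sin(2*y)/2 - 2*log(y) + log(y + 1) + 2*log(y + 5) + 3*cos(2*y)/4 + ∫(3/(y - 1)) dy + ∫(-1/(y**2 + 4)) dy.
Step 8. Evaluate the standard form [assuming y > 1]: now 3*y*sin(2*y)/2 - 2*log(y) + 3*log(y - 1) + log(y + 1) + 2*log(y + 5) + 3*cos(2*y)/4 + ∫(-1/(y**2 + 4)) dy.
Step 9. Evaluate the standard form: now 3*y*sin(2*y)/2 - 2*log(y) + 3*log(y - 1) + log(y + 1) + 2*log(y + 5) + 3*cos(2*y)/4 - atan(y/2)/2.
Answer: 3*y*sin(2*y)/2 - 2*log(y) + 3*log(y - 1) + log(y + 1) + 2*log(y + 5) + 3*cos(2*y)/4 - atan(y/2)/2.


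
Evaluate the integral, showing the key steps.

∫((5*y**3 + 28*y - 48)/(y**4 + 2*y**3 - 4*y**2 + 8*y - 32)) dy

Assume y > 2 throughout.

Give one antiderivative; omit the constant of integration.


Step 1. Decompose ∫((5*y**3 + 28*y - 48)/(y**4 + 2*y**3 - 4*y**2 + 8*y - 32)) dy by partial fractions, (5*y**3 + 28*y - 48)/(y**4 + 2*y**3 - 4*y**2 + 8*y - 32) = 4/(y**2 + 4) + 4/(y + 4) + 1/(y - 2): now ∫(1/(y - 2)) dy + ∫(4/(y + 4)) dy + ∫(4/(y**2 + 4)) dy.
Step 2. Evaluate the standard form [assuming y > 2]: now log(y - 2) + ∫(4/(y + 4)) dy + ∫(4/(y**2 + 4)) dy.
Step 3. Evaluate the standard form [assuming y > -4]: now log(y - 2) + 4*log(y + 4) + ∫(4/(y**2 + 4)) dy.
Step 4. Evaluate the standard form: now log(y - 2) + 4*log(y + 4) + 2*atan(y/2).
Answer: log(y - 2) + 4*log(y + 4) + 2*atan(y/2).


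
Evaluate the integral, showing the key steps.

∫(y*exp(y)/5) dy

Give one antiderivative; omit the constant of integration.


Step 1. Integrate ∫(y*exp(y)/5) dy by parts with u = y, dv = (exp(y)/5) dy, so v = exp(y)/5: now y*exp(y)/5 + ∫(-exp(y)/5) dy.
Step 2. Evaluate the standard form: now y*exp(y)/5 - exp(y)/5.
Answer: y*exp(y)/5 - exp(y)/5.


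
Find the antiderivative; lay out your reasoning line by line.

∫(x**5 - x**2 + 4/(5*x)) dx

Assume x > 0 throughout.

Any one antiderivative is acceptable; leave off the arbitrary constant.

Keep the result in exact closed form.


Step 1. Rewrite: now ∫(4/(5*x)) dx + ∫(-x**2) dx + ∫(x**5) dx.
Step 2. Evaluate the standard form: now x**6/6 + ∫(4/(5*x)) dx + ∫(-x**2) dx.
Step 3. Evaluate the standard form: now x**6/6 - x**3/3 + ∫(4/(5*x)) dx.
Step 4. Evaluate the standard form [assuming x > 0]: now x**6/6 - x**3/3 + 4*log(x)/5.
Answer: x**6/6 - x**3/3 + 4*log(x)/5.


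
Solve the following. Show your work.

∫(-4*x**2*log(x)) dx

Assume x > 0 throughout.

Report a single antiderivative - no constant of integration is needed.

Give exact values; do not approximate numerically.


Step 1. Integrate ∫(-4*x**2*log(x)) dx by parts with u = log(x), dv = (-4*x**2) dx, so v = -4*x**3/3 [assuming x > 0]: now -4*x**3*log(x)/3 + ∫(4*x**2/3) dx.
Step 2. Evaluate the standard form: now -4*x**3*log(x)/3 + 4*x**3/9.
Answer: -4*x**3*log(x)/3 + 4*x**3/9.


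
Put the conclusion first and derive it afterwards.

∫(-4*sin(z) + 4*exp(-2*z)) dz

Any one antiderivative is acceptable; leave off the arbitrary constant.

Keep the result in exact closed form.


The answer is 4*cos(z) - 2*exp(-2*z).
Step 1. Rewrite: now ∫(4*exp(-2*z)) dz + ∫(-4*sin(z)) dz.
Step 2. Evaluate the standard form: now 4*cos(z) + ∫(4*exp(-2*z)) dz.
Step 3. Evaluate the standard form: now 4*cos(z) - 2*exp(-2*z).
Answer: 4*cos(z) - 2*exp(-2*z).


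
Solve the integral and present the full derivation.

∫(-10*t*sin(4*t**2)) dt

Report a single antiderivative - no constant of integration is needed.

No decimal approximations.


Step 1. Substitute u = t**2, turning ∫(-10*t*sin(4*t**2)) dt into ∫(-5*sin(4*u)) du: now ∫(-5*sin(4*u)) du.
Step 2. Evaluate the standard form: now 5*cos(4*u)/4.
Step 3. Substitute back u = t**2: now 5*cos(4*t**2)/4.
Answer: 5*cos(4*t**2)/4.


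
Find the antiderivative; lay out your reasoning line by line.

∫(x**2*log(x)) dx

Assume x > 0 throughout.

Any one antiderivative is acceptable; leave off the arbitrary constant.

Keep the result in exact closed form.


Step 1. Integrate ∫(x**2*log(x)) dx by parts with u = log(x), dv = (x**2) dx, so v = x**3/3 [assuming x > 0]: now x**3*log(x)/3 + ∫(-x**2/3) dx.
Step 2. Evaluate the standard form: now x**3*log(x)/3 - x**3/9.
Answer: x**3*log(x)/3 - x**3/9.


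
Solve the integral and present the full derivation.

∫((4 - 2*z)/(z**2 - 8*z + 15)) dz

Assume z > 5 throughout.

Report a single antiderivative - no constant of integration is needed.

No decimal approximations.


Step 1. Decompose ∫((4 - 2*z)/(z**2 - 8*z + 15)) dz by partial fractions, (4 - 2*z)/(z**2 - 8*z + 15) = 1/(z - 3) - 3/(z - 5): now ∫(-3/(z - 5)) dz + ∫(1/(z - 3)) dz.
Step 2. Evaluate the standard form [assuming z > 5]: now -3*log(z - 5) + ∫(1/(z - 3)) dz.
Step 3. Evaluate the standard form [assuming z > 3]: now -3*log(z - 5) + log(z - 3).
Answer: -3*log(z - 5) + log(z - 3).


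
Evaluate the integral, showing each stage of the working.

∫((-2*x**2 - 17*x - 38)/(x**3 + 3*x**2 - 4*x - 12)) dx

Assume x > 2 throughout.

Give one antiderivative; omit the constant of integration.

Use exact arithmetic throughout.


Step 1. Decompose ∫((-2*x**2 - 17*x - 38)/(x**3 + 3*x**2 - 4*x - 12)) dx by partial fractions, (-2*x**2 - 17*x - 38)/(x**3 + 3*x**2 - 4*x - 12) = -1/(x + 3) + 3/(x + 2) - 4/(x - 2): now ∫(-4/(x - 2)) dx + ∫(3/(x + 2)) dx + ∫(-1/(x + 3)) dx.
Step 2. Evaluate the standard form [assuming x > 2]: now -4*log(x - 2) + ∫(3/(x + 2)) dx + ∫(-1/(x + 3)) dx.
Step 3. Evaluate the standard form [assuming x > -3]: now -4*log(x - 2) - log(x + 3) + ∫(3/(x + 2)) dx.
Step 4. Evaluate the standard form [assuming x > -2]: now -4*log(x - 2) + 3*log(x + 2) - log(x + 3).
Answer: -4*log(x - 2) + 3*log(x + 2) - log(x + 3).


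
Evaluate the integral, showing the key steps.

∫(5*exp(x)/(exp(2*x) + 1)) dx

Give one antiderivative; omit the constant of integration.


Step 1. Substitute u = exp(x), turning ∫(5*exp(x)/(exp(2*x) + 1)) dx into ∫(5/(u**2 + 1)) du: now ∫(5/(u**2 + 1)) du.
Step 2. Evaluate the standard form: now 5*atan(u).
Step 3. Substitute back u = exp(x): now 5*atan(exp(x)).
Answer: 5*atan(exp(x)).


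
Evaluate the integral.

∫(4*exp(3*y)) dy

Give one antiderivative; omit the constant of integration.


Answer: 4*exp(3*y)/3.


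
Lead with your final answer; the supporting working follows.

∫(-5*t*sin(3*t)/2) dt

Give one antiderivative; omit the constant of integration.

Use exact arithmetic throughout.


The answer is 5*t*cos(3*t)/6 - 5*sin(3*t)/18.
Step 1. Integrate ∫(-5*t*sin(3*t)/2) dt by parts with u = t, dv = (-5*sin(3*t)/2) dt, so v = 5*cos(3*t)/6: now 5*t*cos(3*t)/6 + ∫(-5*cos(3*t)/6) dt.
Step 2. Evaluate the standard form: now 5*t*cos(3*t)/6 - 5*sin(3*t)/18.
Answer: 5*t*cos(3*t)/6 - 5*sin(3*t)/18.


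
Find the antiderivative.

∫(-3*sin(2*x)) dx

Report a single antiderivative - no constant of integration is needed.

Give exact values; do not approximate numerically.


Answer: 3*cos(2*x)/2.


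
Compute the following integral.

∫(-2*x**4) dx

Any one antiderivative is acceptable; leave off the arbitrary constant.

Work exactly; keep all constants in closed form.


Answer: -2*x**5/5.


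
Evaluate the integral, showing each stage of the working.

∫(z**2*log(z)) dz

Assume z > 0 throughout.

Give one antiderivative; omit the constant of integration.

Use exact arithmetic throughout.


Step 1. Integrate ∫(z**2*log(z)) dz by parts with u = log(z), dv = (z**2) dz, so v = z**3/3 [assuming z > 0]: now z**3*log(z)/3 + ∫(-z**2/3) dz.
Step 2. Evaluate the standard form: now z**3*log(z)/3 - z**3/9.
Answer: z**3*log(z)/3 - z**3/9.


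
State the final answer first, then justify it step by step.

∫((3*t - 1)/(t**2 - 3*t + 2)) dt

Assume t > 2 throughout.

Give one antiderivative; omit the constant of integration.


The answer is 5*log(t - 2) - 2*log(t - 1).
Step 1. Decompose ∫((3*t - 1)/(t**2 - 3*t + 2)) dt by partial fractions, (3*t - 1)/(t**2 - 3*t + 2) = -2/(t - 1) + 5/(t - 2): now ∫(5/(t - 2)) dt + ∫(-2/(t - 1)) dt.
Step 2. Evaluate the standard form [assuming t > 2]: now 5*log(t - 2) + ∫(-2/(t - 1)) dt.
Step 3. Evaluate the standard form [assuming t > 1]: now 5*log(t - 2) - 2*log(t - 1).
Answer: 5*log(t - 2) - 2*log(t - 1).


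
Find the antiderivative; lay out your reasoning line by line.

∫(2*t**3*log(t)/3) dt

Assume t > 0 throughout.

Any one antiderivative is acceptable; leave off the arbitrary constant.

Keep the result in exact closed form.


Step 1. Integrate ∫(2*t**3*log(t)/3) dt by parts with u = log(t), dv = (2*t**3/3) dt, so v = t**4/6 [assuming t > 0]: now t**4*log(t)/6 + ∫(-t**3/6) dt.
Step 2. Evaluate the standard form: now t**4*log(t)/6 - t**4/24.
Answer: t**4*log(t)/6 - t**4/24.


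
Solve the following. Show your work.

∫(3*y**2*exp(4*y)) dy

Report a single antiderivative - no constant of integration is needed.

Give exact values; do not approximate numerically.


Step 1. Integrate ∫(3*y**2*exp(4*y)) dy by parts with u = y**2, dv = (3*exp(4*y)) dy, so v = 3*exp(4*y)/4: now 3*y**2*exp(4*y)/4 + ∫(-3*y*exp(4*y)/2) dy.
Step 2. Integrate ∫(-3*y*exp(4*y)/2) dy by parts with u = y, dv = (-3*exp(4*y)/2) dy, so v = -3*exp(4*y)/8: now 3*y**2*exp(4*y)/4 - 3*y*exp(4*y)/8 + ∫(3*exp(4*y)/8) dy.
Step 3. Evaluate the standard form: now 3*y**2*exp(4*y)/4 - 3*y*exp(4*y)/8 + 3*exp(4*y)/32.
Answer: 3*y**2*exp(4*y)/4 - 3*y*exp(4*y)/8 + 3*exp(4*y)/32.


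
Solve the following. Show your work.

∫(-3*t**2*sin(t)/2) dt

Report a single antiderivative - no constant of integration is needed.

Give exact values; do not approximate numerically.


Step 1. Integrate ∫(-3*t**2*sin(t)/2) dt by parts with u = t**2, dv = (-3*sin(t)/2) dt, so v = 3*cos(t)/2: now 3*t**2*cos(t)/2 + ∫(-3*t*cos(t)) dt.
Step 2. Integrate ∫(-3*t*cos(t)) dt by parts with u = t, dv = (-3*cos(t)) dt, so v = -3*sin(t): now 3*t**2*cos(t)/2 - 3*t*sin(t) + ∫(3*sin(t)) dt.
Step 3. Evaluate the standard form: now 3*t**2*cos(t)/2 - 3*t*sin(t) - 3*cos(t).
Answer: 3*t**2*cos(t)/2 - 3*t*sin(t) - 3*cos(t).


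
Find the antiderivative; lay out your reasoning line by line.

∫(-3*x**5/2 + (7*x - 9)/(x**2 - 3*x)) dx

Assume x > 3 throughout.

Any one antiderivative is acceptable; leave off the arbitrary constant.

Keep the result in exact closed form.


Step 1. Rewrite: now ∫(-3*x**5/2) dx + ∫((7*x - 9)/(x**2 - 3*x)) dx.
Step 2. Decompose ∫((7*x - 9)/(x**2 - 3*x)) dx by partial fractions, (7*x - 9)/(x**2 - 3*x) = 4/(x - 3) + 3/x: now ∫(3/x) dx + ∫(-3*x**5/2) dx + ∫(4/(x - 3)) dx.
Step 3. Evaluate the standard form [assuming x > 3]: now 4*log(x - 3) + ∫(3/x) dx + ∫(-3*x**5/2) dx.
Step 4. Evaluate the standard form [assuming x > 0]: now 3*log(x) + 4*log(x - 3) + ∫(-3*x**5/2) dx.
Step 5. Evaluate the standard form: now -x**6/4 + 3*log(x) + 4*log(x - 3).
Answer: -x**6/4 + 3*log(x) + 4*log(x - 3).


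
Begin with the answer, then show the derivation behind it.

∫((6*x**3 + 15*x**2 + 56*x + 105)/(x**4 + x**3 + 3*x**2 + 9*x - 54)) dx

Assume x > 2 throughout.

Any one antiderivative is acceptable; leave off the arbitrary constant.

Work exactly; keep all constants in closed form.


The answer is 5*log(x - 2) + log(x + 3) + 2*atan(x/3)/3.
Step 1. Decompose ∫((6*x**3 + 15*x**2 + 56*x + 105)/(x**4 + x**3 + 3*x**2 + 9*x - 54)) dx by partial fractions, (6*x**3 + 15*x**2 + 56*x + 105)/(x**4 + x**3 + 3*x**2 + 9*x - 54) = 2/(x**2 + 9) + 1/(x + 3) + 5/(x - 2): now ∫(5/(x - 2)) dx + ∫(1/(x + 3)) dx + ∫(2/(x**2 + 9)) dx.
Step 2. Evaluate the standard form [assuming x > -3]: now log(x + 3) + ∫(5/(x - 2)) dx + ∫(2/(x**2 + 9)) dx.
Step 3. Evaluate the standard form [assuming x > 2]: now 5*log(x - 2) + log(x + 3) + ∫(2/(x**2 + 9)) dx.
Step 4. Evaluate the standard form: now 5*log(x - 2) + log(x + 3) + 2*atan(x/3)/3.
Answer: 5*log(x - 2) + log(x + 3) + 2*atan(x/3)/3.


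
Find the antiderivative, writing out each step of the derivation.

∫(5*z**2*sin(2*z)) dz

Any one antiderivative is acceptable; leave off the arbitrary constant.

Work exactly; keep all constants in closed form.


Step 1. Integrate ∫(5*z**2*sin(2*z)) dz by parts with u = z**2, dv = (5*sin(2*z)) dz, so v = -5*cos(2*z)/2: now -5*z**2*cos(2*z)/2 + ∫(5*z*cos(2*z)) dz.
Step 2. Integrate ∫(5*z*cos(2*z)) dz by parts with u = z, dv = (5*cos(2*z)) dz, so v = 5*sin(2*z)/2: now -5*z**2*cos(2*z)/2 + 5*z*sin(2*z)/2 + ∫(-5*sin(2*z)/2) dz.
Step 3. Evaluate the standard form: now -5*z**2*cos(2*z)/2 + 5*z*sin(2*z)/2 + 5*cos(2*z)/4.
Answer: -5*z**2*cos(2*z)/2 + 5*z*sin(2*z)/2 + 5*cos(2*z)/4.


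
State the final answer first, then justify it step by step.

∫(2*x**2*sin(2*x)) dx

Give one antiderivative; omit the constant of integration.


The answer is -x**2*cos(2*x) + x*sin(2*x) + cos(2*x)/2.
Step 1. Integrate ∫(2*x**2*sin(2*x)) dx by parts with u = x**2, dv = (2*sin(2*x)) dx, so v = -cos(2*x): now -x**2*cos(2*x) + ∫(2*x*cos(2*x)) dx.
Step 2. Integrate ∫(2*x*cos(2*x)) dx by parts with u = x, dv = (2*cos(2*x)) dx, so v = sin(2*x): now -x**2*cos(2*x) + x*sin(2*x) + ∫(-sin(2*x)) dx.
Step 3. Evaluate the standard form: now -x**2*cos(2*x) + x*sin(2*x) + cos(2*x)/2.
Answer: -x**2*cos(2*x) + x*sin(2*x) + cos(2*x)/2.


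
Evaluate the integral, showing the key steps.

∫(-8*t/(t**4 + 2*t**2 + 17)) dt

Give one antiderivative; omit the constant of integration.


Step 1. Substitute u = t**2 + 1, turning ∫(-8*t/(t**4 + 2*t**2 + 17)) dt into ∫(-4/(u**2 + 16)) du: now ∫(-4/(u**2 + 16)) du.
Step 2. Evaluate the standard form: now -atan(u/4).
Step 3. Substitute back u = t**2 + 1: now -atan(t**2/4 + 1/4).
Answer: -atan(t**2/4 + 1/4).


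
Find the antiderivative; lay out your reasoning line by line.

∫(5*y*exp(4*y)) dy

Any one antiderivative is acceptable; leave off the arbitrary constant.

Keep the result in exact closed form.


Step 1. Integrate ∫(5*y*exp(4*y)) dy by parts with u = y, dv = (5*exp(4*y)) dy, so v = 5*exp(4*y)/4: now 5*y*exp(4*y)/4 + ∫(-5*exp(4*y)/4) dy.
Step 2. Evaluate the standard form: now 5*y*exp(4*y)/4 - 5*exp(4*y)/16.
Answer: 5*y*exp(4*y)/4 - 5*exp(4*y)/16.


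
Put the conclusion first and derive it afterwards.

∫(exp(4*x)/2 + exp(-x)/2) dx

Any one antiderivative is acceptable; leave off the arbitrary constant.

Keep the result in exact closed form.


The answer is exp(4*x)/8 - exp(-x)/2.
Step 1. Rewrite: now ∫(exp(-x)/2) dx + ∫(exp(4*x)/2) dx.
Step 2. Evaluate the standard form: now ∫(exp(4*x)/2) dx - exp(-x)/2.
Step 3. Evaluate the standard form: now exp(4*x)/8 - exp(-x)/2.
Answer: exp(4*x)/8 - exp(-x)/2.


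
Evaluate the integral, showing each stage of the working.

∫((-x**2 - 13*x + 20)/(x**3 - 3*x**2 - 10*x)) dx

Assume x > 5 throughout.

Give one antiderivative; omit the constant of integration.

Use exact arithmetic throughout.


Step 1. Decompose ∫((-x**2 - 13*x + 20)/(x**3 - 3*x**2 - 10*x)) dx by partial fractions, (-x**2 - 13*x + 20)/(x**3 - 3*x**2 - 10*x) = 3/(x + 2) - 2/(x - 5) - 2/x: now ∫(-2/x) dx + ∫(-2/(x - 5)) dx + ∫(3/(x + 2)) dx.
Step 2. Evaluate the standard form [assuming x > 5]: now -2*log(x - 5) + ∫(-2/x) dx + ∫(3/(x + 2)) dx.
Step 3. Evaluate the standard form [assuming x > -2]: now -2*log(x - 5) + 3*log(x + 2) + ∫(-2/x) dx.
Step 4. Evaluate the standard form [assuming x > 0]: now -2*log(x) - 2*log(x - 5) + 3*log(x + 2).
Answer: -2*log(x) - 2*log(x - 5) + 3*log(x + 2).


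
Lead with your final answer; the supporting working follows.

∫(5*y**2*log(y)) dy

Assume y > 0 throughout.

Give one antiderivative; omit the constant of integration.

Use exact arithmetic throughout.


The answer is 5*y**3*log(y)/3 - 5*y**3/9.
Step 1. Integrate ∫(5*y**2*log(y)) dy by parts with u = log(y), dv = (5*y**2) dy, so v = 5*y**3/3 [assuming y > 0]: now 5*y**3*log(y)/3 + ∫(-5*y**2/3) dy.
Step 2. Evaluate the standard form: now 5*y**3*log(y)/3 - 5*y**3/9.
Answer: 5*y**3*log(y)/3 - 5*y**3/9.


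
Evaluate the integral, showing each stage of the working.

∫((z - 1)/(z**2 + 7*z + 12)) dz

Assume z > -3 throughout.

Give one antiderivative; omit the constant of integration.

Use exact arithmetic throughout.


Step 1. Decompose ∫((z - 1)/(z**2 + 7*z + 12)) dz by partial fractions, (z - 1)/(z**2 + 7*z + 12) = 5/(z + 4) - 4/(z + 3): now ∫(-4/(z + 3)) dz + ∫(5/(z + 4)) dz.
Step 2. Evaluate the standard form [assuming z > -4]: now 5*log(z + 4) + ∫(-4/(z + 3)) dz.
Step 3. Evaluate the standard form [assuming z > -3]: now -4*log(z + 3) + 5*log(z + 4).
Answer: -4*log(z + 3) + 5*log(z + 4).


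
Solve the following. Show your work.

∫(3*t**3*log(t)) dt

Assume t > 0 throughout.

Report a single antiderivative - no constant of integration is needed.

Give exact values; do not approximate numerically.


Step 1. Integrate ∫(3*t**3*log(t)) dt by parts with u = log(t), dv = (3*t**3) dt, so v = 3*t**4/4 [assuming t > 0]: now 3*t**4*log(t)/4 + ∫(-3*t**3/4) dt.
Step 2. Evaluate the standard form: now 3*t**4*log(t)/4 - 3*t**4/16.
Answer: 3*t**4*log(t)/4 - 3*t**4/16.


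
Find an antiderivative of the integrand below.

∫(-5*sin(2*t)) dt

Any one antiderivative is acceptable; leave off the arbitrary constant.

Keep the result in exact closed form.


Answer: 5*cos(2*t)/2.


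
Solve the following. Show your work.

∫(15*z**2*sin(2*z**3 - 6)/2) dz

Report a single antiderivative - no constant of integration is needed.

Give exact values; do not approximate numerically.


Step 1. Substitute u = z**3 - 3, turning ∫(15*z**2*sin(2*z**3 - 6)/2) dz into ∫(5*sin(2*u)/2) du: now ∫(5*sin(2*u)/2) du.
Step 2. Evaluate the standard form: now -5*cos(2*u)/4.
Step 3. Substitute back u = z**3 - 3: now -5*cos(2*z**3 - 6)/4.
Answer: -5*cos(2*z**3 - 6)/4.


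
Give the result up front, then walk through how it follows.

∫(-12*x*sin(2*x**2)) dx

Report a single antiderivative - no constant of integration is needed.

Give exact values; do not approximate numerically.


The answer is 3*cos(2*x**2).
Step 1. Substitute u = x**2, turning ∫(-12*x*sin(2*x**2)) dx into ∫(-6*sin(2*u)) du: now ∫(-6*sin(2*u)) du.
Step 2. Evaluate the standard form: now 3*cos(2*u).
Step 3. Substitute back u = x**2: now 3*cos(2*x**2).
Answer: 3*cos(2*x**2).


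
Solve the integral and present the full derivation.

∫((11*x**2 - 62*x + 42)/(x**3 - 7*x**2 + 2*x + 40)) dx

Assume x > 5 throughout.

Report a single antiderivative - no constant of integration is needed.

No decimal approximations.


Step 1. Decompose ∫((11*x**2 - 62*x + 42)/(x**3 - 7*x**2 + 2*x + 40)) dx by partial fractions, (11*x**2 - 62*x + 42)/(x**3 - 7*x**2 + 2*x + 40) = 5/(x + 2) + 5/(x - 4) + 1/(x - 5): now ∫(1/(x - 5)) dx + ∫(5/(x - 4)) dx + ∫(5/(x + 2)) dx.
Step 2. Evaluate the standard form [assuming x > 4]: now 5*log(x - 4) + ∫(1/(x - 5)) dx + ∫(5/(x + 2)) dx.
Step 3. Evaluate the standard form [assuming x > -2]: now 5*log(x - 4) + 5*log(x + 2) + ∫(1/(x - 5)) dx.
Step 4. Evaluate the standard form [assuming x > 5]: now log(x - 5) + 5*log(x - 4) + 5*log(x + 2).
Answer: log(x - 5) + 5*log(x - 4) + 5*log(x + 2).


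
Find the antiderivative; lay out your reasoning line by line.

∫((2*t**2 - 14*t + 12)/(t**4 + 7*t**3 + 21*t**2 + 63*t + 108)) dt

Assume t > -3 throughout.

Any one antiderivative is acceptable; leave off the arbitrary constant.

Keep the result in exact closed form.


Step 1. Decompose ∫((2*t**2 - 14*t + 12)/(t**4 + 7*t**3 + 21*t**2 + 63*t + 108)) dt by partial fractions, (2*t**2 - 14*t + 12)/(t**4 + 7*t**3 + 21*t**2 + 63*t + 108) = -2/(t**2 + 9) - 4/(t + 4) + 4/(t + 3): now ∫(4/(t + 3)) dt + ∫(-4/(t + 4)) dt + ∫(-2/(t**2 + 9)) dt.
Step 2. Evaluate the standard form [assuming t > -4]: now -4*log(t + 4) + ∫(4/(t + 3)) dt + ∫(-2/(t**2 + 9)) dt.
Step 3. Evaluate the standard form [assuming t > -3]: now 4*log(t + 3) - 4*log(t + 4) + ∫(-2/(t**2 + 9)) dt.
Step 4. Evaluate the standard form: now 4*log(t + 3) - 4*log(t + 4) - 2*atan(t/3)/3.
Answer: 4*log(t + 3) - 4*log(t + 4) - 2*atan(t/3)/3.


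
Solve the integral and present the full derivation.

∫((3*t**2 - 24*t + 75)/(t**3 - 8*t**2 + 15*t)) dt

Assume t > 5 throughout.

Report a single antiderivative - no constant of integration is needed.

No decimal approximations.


Step 1. Decompose ∫((3*t**2 - 24*t + 75)/(t**3 - 8*t**2 + 15*t)) dt by partial fractions, (3*t**2 - 24*t + 75)/(t**3 - 8*t**2 + 15*t) = -5/(t - 3) + 3/(t - 5) + 5/t: now ∫(5/t) dt + ∫(3/(t - 5)) dt + ∫(-5/(t - 3)) dt.
Step 2. Evaluate the standard form [assuming t > 3]: now -5*log(t - 3) + ∫(5/t) dt + ∫(3/(t - 5)) dt.
Step 3. Evaluate the standard form [assuming t > 5]: now 3*log(t - 5) - 5*log(t - 3) + ∫(5/t) dt.
Step 4. Evaluate the standard form [assuming t > 0]: now 5*log(t) + 3*log(t - 5) - 5*log(t - 3).
Answer: 5*log(t) + 3*log(t - 5) - 5*log(t - 3).


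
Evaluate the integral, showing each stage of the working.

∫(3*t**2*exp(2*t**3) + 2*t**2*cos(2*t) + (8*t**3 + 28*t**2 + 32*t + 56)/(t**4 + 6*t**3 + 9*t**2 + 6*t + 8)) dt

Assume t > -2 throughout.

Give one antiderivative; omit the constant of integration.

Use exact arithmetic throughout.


Step 1. Rewrite: now ∫(3*t**2*exp(2*t**3)) dt + ∫(2*t**2*cos(2*t)) dt + ∫((8*t**3 + 28*t**2 + 32*t + 56)/(t**4 + 6*t**3 + 9*t**2 + 6*t + 8)) dt.
Step 2. Integrate ∫(2*t**2*cos(2*t)) dt by parts with u = t**2, dv = (2*cos(2*t)) dt, so v = sin(2*t): now t**2*sin(2*t) + ∫(-2*t*sin(2*t)) dt + ∫(3*t**2*exp(2*t**3)) dt + ∫((8*t**3 + 28*t**2 + 32*t + 56)/(t**4 + 6*t**3 + 9*t**2 + 6*t + 8)) dt.
Step 3. Integrate ∫(-2*t*sin(2*t)) dt by parts with u = t, dv = (-2*sin(2*t)) dt, so v = cos(2*t): now t**2*sin(2*t) + t*cos(2*t) + ∫(3*t**2*exp(2*t**3)) dt + ∫((8*t**3 + 28*t**2 + 32*t + 56)/(t**4 + 6*t**3 + 9*t**2 + 6*t + 8)) dt + ∫(-cos(2*t)) dt.
Step 4. Evaluate the standard form: now t**2*sin(2*t) + t*cos(2*t) - sin(2*t)/2 + ∫(3*t**2*exp(2*t**3)) dt + ∫((8*t**3 + 28*t**2 + 32*t + 56)/(t**4 + 6*t**3 + 9*t**2 + 6*t + 8)) dt.
Step 5. Substitute u = t**3, turning ∫(3*t**2*exp(2*t**3)) dt into ∫(exp(2*u)) du: now t**2*sin(2*t) + t*cos(2*t) - sin(2*t)/2 + ∫((8*t**3 + 28*t**2 + 32*t + 56)/(t**4 + 6*t**3 + 9*t**2 + 6*t + 8)) dt + ∫(exp(2*u)) du.
Step 6. Evaluate the standard form: now t**2*sin(2*t) + t*cos(2*t) + exp(2*u)/2 - sin(2*t)/2 + ∫((8*t**3 + 28*t**2 + 32*t + 56)/(t**4 + 6*t**3 + 9*t**2 + 6*t + 8)) dt.
Step 7. Substitute back u = t**3: now t**2*sin(2*t) + t*cos(2*t) + exp(2*t**3)/2 - sin(2*t)/2 + ∫((8*t**3 + 28*t**2 + 32*t + 56)/(t**4 + 6*t**3 + 9*t**2 + 6*t + 8)) dt.
Step 8. Decompose ∫((8*t**3 + 28*t**2 + 32*t + 56)/(t**4 + 6*t**3 + 9*t**2 + 6*t + 8)) dt by partial fractions, (8*t**3 + 28*t**2 + 32*t + 56)/(t**4 + 6*t**3 + 9*t**2 + 6*t + 8) = 4/(t**2 + 1) + 4/(t + 4) + 4/(t + 2): now t**2*sin(2*t) + t*cos(2*t) + exp(2*t**3)/2 - sin(2*t)/2 + ∫(4/(t + 2)) dt + ∫(4/(t + 4)) dt + ∫(4/(t**2 + 1)) dt.
Step 9. Evaluate the standard form [assuming t > -2]: now t**2*sin(2*t) + t*cos(2*t) + exp(2*t**3)/2 + 4*log(t + 2) - sin(2*t)/2 + ∫(4/(t + 4)) dt + ∫(4/(t**2 + 1)) dt.
Step 10. Evaluate the standard form [assuming t > -4]: now t**2*sin(2*t) + t*cos(2*t) + exp(2*t**3)/2 + 4*log(t + 2) + 4*log(t + 4) - sin(2*t)/2 + ∫(4/(t**2 + 1)) dt.
Step 11. Evaluate the standard form: now t**2*sin(2*t) + t*cos(2*t) + exp(2*t**3)/2 + 4*log(t + 2) + 4*log(t + 4) - sin(2*t)/2 + 4*atan(t).
Answer: t**2*sin(2*t) + t*cos(2*t) + exp(2*t**3)/2 + 4*log(t + 2) + 4*log(t + 4) - sin(2*t)/2 + 4*atan(t).


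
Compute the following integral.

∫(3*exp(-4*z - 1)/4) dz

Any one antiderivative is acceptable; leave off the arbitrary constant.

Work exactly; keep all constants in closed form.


Answer: -3*exp(-4*z - 1)/16.


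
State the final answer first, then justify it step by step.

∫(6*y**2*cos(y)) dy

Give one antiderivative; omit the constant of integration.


The answer is 6*y**2*sin(y) + 12*y*cos(y) - 12*sin(y).
Step 1. Integrate ∫(6*y**2*cos(y)) dy by parts with u = y**2, dv = (6*cos(y)) dy, so v = 6*sin(y): now 6*y**2*sin(y) + ∫(-12*y*sin(y)) dy.
Step 2. Integrate ∫(-12*y*sin(y)) dy by parts with u = y, dv = (-12*sin(y)) dy, so v = 12*cos(y): now 6*y**2*sin(y) + 12*y*cos(y) + ∫(-12*cos(y)) dy.
Step 3. Evaluate the standard form: now 6*y**2*sin(y) + 12*y*cos(y) - 12*sin(y).
Answer: 6*y**2*sin(y) + 12*y*cos(y) - 12*sin(y).


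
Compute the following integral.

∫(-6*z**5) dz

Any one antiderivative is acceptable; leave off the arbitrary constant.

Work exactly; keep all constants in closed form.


Answer: -z**6.


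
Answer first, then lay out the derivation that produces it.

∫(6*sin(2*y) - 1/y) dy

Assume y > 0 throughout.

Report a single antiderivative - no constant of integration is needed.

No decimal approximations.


The answer is -log(y) - 3*cos(2*y).
Step 1. Rewrite: now ∫(-1/y) dy + ∫(6*sin(2*y)) dy.
Step 2. Evaluate the standard form [assuming y > 0]: now -log(y) + ∫(6*sin(2*y)) dy.
Step 3. Evaluate the standard form: now -log(y) - 3*cos(2*y).
Answer: -log(y) - 3*cos(2*y).


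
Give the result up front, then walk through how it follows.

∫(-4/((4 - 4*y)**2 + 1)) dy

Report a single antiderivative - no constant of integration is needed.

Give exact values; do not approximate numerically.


The answer is -atan(4*y - 4).
Step 1. Substitute u = 4 - 4*y, turning ∫(-4/((4 - 4*y)**2 + 1)) dy into ∫(1/(u**2 + 1)) du: now ∫(1/(u**2 + 1)) du.
Step 2. Evaluate the standard form: now atan(u).
Step 3. Substitute back u = 4 - 4*y: now -atan(4*y - 4).
Answer: -atan(4*y - 4).


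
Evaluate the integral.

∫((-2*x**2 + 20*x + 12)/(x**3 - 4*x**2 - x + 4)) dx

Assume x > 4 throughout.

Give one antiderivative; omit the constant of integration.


Answer: 4*log(x - 4) - 5*log(x - 1) - log(x + 1).


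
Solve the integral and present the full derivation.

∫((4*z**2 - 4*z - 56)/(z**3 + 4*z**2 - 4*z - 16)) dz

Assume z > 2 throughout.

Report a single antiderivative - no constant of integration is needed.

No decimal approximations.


Step 1. Decompose ∫((4*z**2 - 4*z - 56)/(z**3 + 4*z**2 - 4*z - 16)) dz by partial fractions, (4*z**2 - 4*z - 56)/(z**3 + 4*z**2 - 4*z - 16) = 2/(z + 4) + 4/(z + 2) - 2/(z - 2): now ∫(-2/(z - 2)) dz + ∫(4/(z + 2)) dz + ∫(2/(z + 4)) dz.
Step 2. Evaluate the standard form [assuming z > -4]: now 2*log(z + 4) + ∫(-2/(z - 2)) dz + ∫(4/(z + 2)) dz.
Step 3. Evaluate the standard form [assuming z > 2]: now -2*log(z - 2) + 2*log(z + 4) + ∫(4/(z + 2)) dz.
Step 4. Evaluate the standard form [assuming z > -2]: now -2*log(z - 2) + 4*log(z + 2) + 2*log(z + 4).
Answer: -2*log(z - 2) + 4*log(z + 2) + 2*log(z + 4).


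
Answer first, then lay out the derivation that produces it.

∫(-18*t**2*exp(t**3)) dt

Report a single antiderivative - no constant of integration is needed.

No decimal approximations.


The answer is -6*exp(t**3).
Step 1. Substitute u = t**3, turning ∫(-18*t**2*exp(t**3)) dt into ∫(-6*exp(u)) du: now ∫(-6*exp(u)) du.
Step 2. Evaluate the standard form: now -6*exp(u).
Step 3. Substitute back u = t**3: now -6*exp(t**3).
Answer: -6*exp(t**3).


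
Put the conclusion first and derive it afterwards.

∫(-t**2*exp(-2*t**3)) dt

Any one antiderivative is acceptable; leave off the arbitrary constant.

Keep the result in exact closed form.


The answer is exp(-2*t**3)/6.
Step 1. Substitute u = t**3, turning ∫(-t**2*exp(-2*t**3)) dt into ∫(-exp(-2*u)/3) du: now ∫(-exp(-2*u)/3) du.
Step 2. Evaluate the standard form: now exp(-2*u)/6.
Step 3. Substitute back u = t**3: now exp(-2*t**3)/6.
Answer: exp(-2*t**3)/6.


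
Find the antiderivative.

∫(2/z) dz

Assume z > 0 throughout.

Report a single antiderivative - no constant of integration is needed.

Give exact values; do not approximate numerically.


Answer: 2*log(z).
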